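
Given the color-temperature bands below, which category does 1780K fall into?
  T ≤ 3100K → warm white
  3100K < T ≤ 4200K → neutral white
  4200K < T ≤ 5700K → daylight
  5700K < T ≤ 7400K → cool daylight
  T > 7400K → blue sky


Temperature: 1780K
1780K ≤ 3100K → warm white
Classification: warm white


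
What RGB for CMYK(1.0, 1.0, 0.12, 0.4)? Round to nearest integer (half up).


R = 255 × (1-C) × (1-K) = 255 × 0.00 × 0.60 = 0
G = 255 × (1-M) × (1-K) = 255 × 0.00 × 0.60 = 0
B = 255 × (1-Y) × (1-K) = 255 × 0.88 × 0.60 = 134.64 → 135
= RGB(0, 0, 135)


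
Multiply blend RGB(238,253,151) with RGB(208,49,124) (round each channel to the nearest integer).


Multiply: C = A×B/255, rounded to nearest integer
R: 238×208/255 = 49504/255 ≈ 194.133 → 194
G: 253×49/255 = 12397/255 ≈ 48.616 → 49
B: 151×124/255 = 18724/255 ≈ 73.427 → 73
= RGB(194, 49, 73)


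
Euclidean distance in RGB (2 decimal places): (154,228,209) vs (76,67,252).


d = √[(R₁-R₂)² + (G₁-G₂)² + (B₁-B₂)²]
d = √[(154-76)² + (228-67)² + (209-252)²]
d = √[6084 + 25921 + 1849]
d = √33854
d ≈ 183.99


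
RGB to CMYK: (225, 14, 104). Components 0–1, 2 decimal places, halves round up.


R'=225/255≈0.8824, G'=14/255≈0.0549, B'=104/255≈0.4078
K = 1 - max(R',G',B') = 1 - 225/255 = 30/255 = 0.11764… → 0.12
(1-R'-K)/(1-K) simplifies to (max-R)/max with max = 225:
C = (225-225)/225 = 0/225 = 0 → 0.00
M = (225-14)/225 = 211/225 = 0.93777… → 0.94
Y = (225-104)/225 = 121/225 = 0.53777… → 0.54
= CMYK(0.00, 0.94, 0.54, 0.12)


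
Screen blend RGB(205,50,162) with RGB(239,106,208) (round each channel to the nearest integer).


Screen: C = 255 - (255-A)×(255-B)/255, rounded to nearest integer
R: 255 - (255-205)×(255-239)/255 = 255 - 800/255 ≈ 255 - 3.137 = 251.863 → 252
G: 255 - (255-50)×(255-106)/255 = 255 - 30545/255 ≈ 255 - 119.784 = 135.216 → 135
B: 255 - (255-162)×(255-208)/255 = 255 - 4371/255 ≈ 255 - 17.141 = 237.859 → 238
= RGB(252, 135, 238)


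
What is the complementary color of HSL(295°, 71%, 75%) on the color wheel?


Complement = opposite side of color wheel = hue + 180°
H' = (295 + 180) mod 360 = 115°
S and L unchanged.
= HSL(115°, 71%, 75%)


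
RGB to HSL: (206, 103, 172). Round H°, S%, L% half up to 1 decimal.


Normalize: R'=206/255≈0.8078, G'=103/255≈0.4039, B'=172/255≈0.6745
Max=206/255, Min=103/255, Δ=Max-Min=103/255
L = (Max+Min)/2 = (206+103)/510 = 309/510 = 0.60588… → L = 60.6%
L > 0.5 → S = Δ/(2-Max-Min) = 103/(510-206-103) = 103/201 = 0.51243… → S = 51.2%
(the 1/255 factors cancel in S and H, so raw channel differences can be used)
Max is R' → H = 60 × (((G-B)/Δ) mod 6) = 60 × (((103-172)/103) mod 6)
  (-69)/103 = -0.6699…; negative, so add 6 → 5.3300…
  H = 60 × 5.3300… = 319.805…° → H = 319.8°
= HSL(319.8°, 51.2%, 60.6%)


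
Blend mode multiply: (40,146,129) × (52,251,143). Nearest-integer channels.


Multiply: C = A×B/255, rounded to nearest integer
R: 40×52/255 = 2080/255 ≈ 8.157 → 8
G: 146×251/255 = 36646/255 ≈ 143.710 → 144
B: 129×143/255 = 18447/255 ≈ 72.341 → 72
= RGB(8, 144, 72)


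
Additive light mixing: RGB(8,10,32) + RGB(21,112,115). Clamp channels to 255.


Additive: each channel = min(255, C₁+C₂)
R: 8+21 = 29 → 29
G: 10+112 = 122 → 122
B: 32+115 = 147 → 147
= RGB(29, 122, 147)


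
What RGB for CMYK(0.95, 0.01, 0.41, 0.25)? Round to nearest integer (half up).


R = 255 × (1-C) × (1-K) = 255 × 0.05 × 0.75 = 9.5625 → 10
G = 255 × (1-M) × (1-K) = 255 × 0.99 × 0.75 = 189.3375 → 189
B = 255 × (1-Y) × (1-K) = 255 × 0.59 × 0.75 = 112.8375 → 113
= RGB(10, 189, 113)


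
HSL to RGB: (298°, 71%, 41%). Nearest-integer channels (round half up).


H=298°, S=0.71, L=0.41
C = (1-|2L-1|)×S = (1-|-0.18|)×0.71 = 0.5822
H' = H/60 = 298/60 ≈ 4.9667; X = C×(1-|H' mod 2 - 1|) ≈ 0.5628
m = L - C/2 = 0.41 - 0.2911 = 0.1189
Sector ⌊H'⌋ = 4 → (R',G',B') = (≈0.5628, 0.0, 0.5822)
RGB = ((R'+m)×255, (G'+m)×255, (B'+m)×255) = (173.8318, 30.3195, 178.7805)
Round half up → RGB(174, 30, 179)


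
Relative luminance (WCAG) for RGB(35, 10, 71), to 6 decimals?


Linearize each channel (sRGB transfer function): c = v/255; c_lin = c/12.92 if c ≤ 0.04045, else ((c+0.055)/1.055)^2.4
  R: 35/255 ≈ 0.137255 > 0.04045 → ((0.137255+0.055)/1.055)^2.4 ≈ 0.016807
  G: 10/255 ≈ 0.039216 ≤ 0.04045 → 0.039216/12.92 ≈ 0.003035
  B: 71/255 ≈ 0.278431 > 0.04045 → ((0.278431+0.055)/1.055)^2.4 ≈ 0.063010
R_lin = 0.016807, G_lin = 0.003035, B_lin = 0.063010
L = 0.2126×R + 0.7152×G + 0.0722×B
L = 0.2126×0.016807 + 0.7152×0.003035 + 0.0722×0.063010
L ≈ 0.010293


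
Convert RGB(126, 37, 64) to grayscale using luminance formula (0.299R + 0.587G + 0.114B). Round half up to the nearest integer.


Gray = 0.299×R + 0.587×G + 0.114×B
Gray = 0.299×126 + 0.587×37 + 0.114×64
Gray = 37.674 + 21.719 + 7.296
Gray = 66.689 → round half up → 67
Gray = 67


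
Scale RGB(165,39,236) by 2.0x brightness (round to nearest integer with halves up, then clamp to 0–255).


Multiply each channel by 2.0, round half up, clamp to [0, 255]
R: 165×2.0 = 330 → clamp → 255
G: 39×2.0 = 78
B: 236×2.0 = 472 → clamp → 255
= RGB(255, 78, 255)


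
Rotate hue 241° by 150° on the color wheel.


New hue = (H + rotation) mod 360
New hue = (241 + 150) mod 360
= 391 mod 360
= 31°


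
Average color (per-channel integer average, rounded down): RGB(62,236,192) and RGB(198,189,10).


Midpoint: each channel = ⌊(C₁+C₂)/2⌋
R: ⌊(62+198)/2⌋ = 130
G: ⌊(236+189)/2⌋ = 212
B: ⌊(192+10)/2⌋ = 101
= RGB(130, 212, 101)


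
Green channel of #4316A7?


Color: #4316A7
R = 43 = 67
G = 16 = 22
B = A7 = 167
Green = 22


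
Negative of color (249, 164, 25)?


Invert: (255-R, 255-G, 255-B)
R: 255-249 = 6
G: 255-164 = 91
B: 255-25 = 230
= RGB(6, 91, 230)


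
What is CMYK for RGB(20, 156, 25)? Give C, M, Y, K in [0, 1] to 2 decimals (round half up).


R'=20/255≈0.0784, G'=156/255≈0.6118, B'=25/255≈0.0980
K = 1 - max(R',G',B') = 1 - 156/255 = 99/255 = 0.38823… → 0.39
(1-R'-K)/(1-K) simplifies to (max-R)/max with max = 156:
C = (156-20)/156 = 136/156 = 0.87179… → 0.87
M = (156-156)/156 = 0/156 = 0 → 0.00
Y = (156-25)/156 = 131/156 = 0.83974… → 0.84
= CMYK(0.87, 0.00, 0.84, 0.39)


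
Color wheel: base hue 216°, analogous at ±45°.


Base hue: 216°
Left analog: (216 - 45) mod 360 = 171°
Right analog: (216 + 45) mod 360 = 261°
Analogous hues = 171° and 261°


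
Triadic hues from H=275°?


Triadic: equally spaced at 120° intervals
H1 = 275°
H2 = (275 + 120) mod 360 = 35°
H3 = (275 + 240) mod 360 = 155°
Triadic = 275°, 35°, 155°


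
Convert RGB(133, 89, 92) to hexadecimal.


R = 133 → 85 (hex)
G = 89 → 59 (hex)
B = 92 → 5C (hex)
Hex = #85595C


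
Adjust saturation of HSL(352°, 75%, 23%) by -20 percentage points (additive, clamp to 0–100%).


Original S = 75%
Adjustment = -20 percentage points
New S = 75 + (-20) = 55
Clamp to [0, 100] → 55
= HSL(352°, 55%, 23%)


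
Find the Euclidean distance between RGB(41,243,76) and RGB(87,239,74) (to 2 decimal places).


d = √[(R₁-R₂)² + (G₁-G₂)² + (B₁-B₂)²]
d = √[(41-87)² + (243-239)² + (76-74)²]
d = √[2116 + 16 + 4]
d = √2136
d ≈ 46.22


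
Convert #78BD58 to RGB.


78 → 120 (R)
BD → 189 (G)
58 → 88 (B)
= RGB(120, 189, 88)


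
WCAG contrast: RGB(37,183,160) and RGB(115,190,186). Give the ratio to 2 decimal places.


Linearize each sRGB channel c=v/255: c/12.92 if c ≤ 0.04045 else ((c+0.055)/1.055)^2.4
L = 0.2126×R_lin + 0.7152×G_lin + 0.0722×B_lin
Color 1 (37,183,160):
  R=37: 37/255≈0.1451 > 0.04045 → ((0.1451+0.055)/1.055)^2.4 ≈ 0.01850
  G=183: 183/255≈0.7176 > 0.04045 → ((0.7176+0.055)/1.055)^2.4 ≈ 0.47353
  B=160: 160/255≈0.6275 > 0.04045 → ((0.6275+0.055)/1.055)^2.4 ≈ 0.35153
  L1 = 0.2126×0.01850 + 0.7152×0.47353 + 0.0722×0.35153 ≈ 0.36798
Color 2 (115,190,186):
  R=115: 115/255≈0.4510 > 0.04045 → ((0.4510+0.055)/1.055)^2.4 ≈ 0.17144
  G=190: 190/255≈0.7451 > 0.04045 → ((0.7451+0.055)/1.055)^2.4 ≈ 0.51492
  B=186: 186/255≈0.7294 > 0.04045 → ((0.7294+0.055)/1.055)^2.4 ≈ 0.49102
  L2 = 0.2126×0.17144 + 0.7152×0.51492 + 0.0722×0.49102 ≈ 0.44017
Lighter = 0.44017, Darker = 0.36798
Ratio = (L_lighter + 0.05) / (L_darker + 0.05)
Ratio = (0.44017 + 0.05) / (0.36798 + 0.05) = 0.49017 / 0.41798 ≈ 1.1727
Ratio ≈ 1.17:1


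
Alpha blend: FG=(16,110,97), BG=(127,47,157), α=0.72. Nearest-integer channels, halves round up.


C = α×F + (1-α)×B, with 1-α = 0.28
R: 0.72×16 + 0.28×127 = 11.52 + 35.56 = 47.08 → 47
G: 0.72×110 + 0.28×47 = 79.20 + 13.16 = 92.36 → 92
B: 0.72×97 + 0.28×157 = 69.84 + 43.96 = 113.80 → 114
= RGB(47, 92, 114)


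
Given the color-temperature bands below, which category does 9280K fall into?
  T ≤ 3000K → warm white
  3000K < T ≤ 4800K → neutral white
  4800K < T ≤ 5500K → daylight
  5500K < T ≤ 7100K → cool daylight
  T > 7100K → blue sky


Temperature: 9280K
9280K > 7100K → blue sky
Classification: blue sky


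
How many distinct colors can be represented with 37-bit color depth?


Colors = 2^bits = 2^37
= 137,438,953,472 colors


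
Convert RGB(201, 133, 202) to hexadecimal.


R = 201 → C9 (hex)
G = 133 → 85 (hex)
B = 202 → CA (hex)
Hex = #C985CA


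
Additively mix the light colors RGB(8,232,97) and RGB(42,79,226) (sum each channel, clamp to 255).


Additive: each channel = min(255, C₁+C₂)
R: 8+42 = 50 → 50
G: 232+79 = 311 → 255
B: 97+226 = 323 → 255
= RGB(50, 255, 255)


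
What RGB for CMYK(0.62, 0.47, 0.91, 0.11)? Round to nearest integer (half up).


R = 255 × (1-C) × (1-K) = 255 × 0.38 × 0.89 = 86.241 → 86
G = 255 × (1-M) × (1-K) = 255 × 0.53 × 0.89 = 120.2835 → 120
B = 255 × (1-Y) × (1-K) = 255 × 0.09 × 0.89 = 20.4255 → 20
= RGB(86, 120, 20)


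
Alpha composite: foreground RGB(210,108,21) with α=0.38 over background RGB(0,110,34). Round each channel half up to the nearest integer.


C = α×F + (1-α)×B, with 1-α = 0.62
R: 0.38×210 + 0.62×0 = 79.80 + 0.00 = 79.80 → 80
G: 0.38×108 + 0.62×110 = 41.04 + 68.20 = 109.24 → 109
B: 0.38×21 + 0.62×34 = 7.98 + 21.08 = 29.06 → 29
= RGB(80, 109, 29)


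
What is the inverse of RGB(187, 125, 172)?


Invert: (255-R, 255-G, 255-B)
R: 255-187 = 68
G: 255-125 = 130
B: 255-172 = 83
= RGB(68, 130, 83)


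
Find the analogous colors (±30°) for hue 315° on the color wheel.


Base hue: 315°
Left analog: (315 - 30) mod 360 = 285°
Right analog: (315 + 30) mod 360 = 345°
Analogous hues = 285° and 345°


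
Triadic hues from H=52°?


Triadic: equally spaced at 120° intervals
H1 = 52°
H2 = (52 + 120) mod 360 = 172°
H3 = (52 + 240) mod 360 = 292°
Triadic = 52°, 172°, 292°


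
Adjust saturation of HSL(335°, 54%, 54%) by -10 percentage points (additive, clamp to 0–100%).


Original S = 54%
Adjustment = -10 percentage points
New S = 54 + (-10) = 44
Clamp to [0, 100] → 44
= HSL(335°, 44%, 54%)


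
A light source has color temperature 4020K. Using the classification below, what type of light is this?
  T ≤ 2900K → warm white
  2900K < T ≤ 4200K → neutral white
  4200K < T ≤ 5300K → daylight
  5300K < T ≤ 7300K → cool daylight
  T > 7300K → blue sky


Temperature: 4020K
2900K < 4020K ≤ 4200K → neutral white
Classification: neutral white


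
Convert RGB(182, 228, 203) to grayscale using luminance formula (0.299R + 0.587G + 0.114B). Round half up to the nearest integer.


Gray = 0.299×R + 0.587×G + 0.114×B
Gray = 0.299×182 + 0.587×228 + 0.114×203
Gray = 54.418 + 133.836 + 23.142
Gray = 211.396 → round half up → 211
Gray = 211


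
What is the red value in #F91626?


Color: #F91626
R = F9 = 249
G = 16 = 22
B = 26 = 38
Red = 249


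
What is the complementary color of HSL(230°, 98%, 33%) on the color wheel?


Complement = opposite side of color wheel = hue + 180°
H' = (230 + 180) mod 360 = 50°
S and L unchanged.
= HSL(50°, 98%, 33%)


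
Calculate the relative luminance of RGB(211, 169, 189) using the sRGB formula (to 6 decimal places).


Linearize each channel (sRGB transfer function): c = v/255; c_lin = c/12.92 if c ≤ 0.04045, else ((c+0.055)/1.055)^2.4
  R: 211/255 ≈ 0.827451 > 0.04045 → ((0.827451+0.055)/1.055)^2.4 ≈ 0.651406
  G: 169/255 ≈ 0.662745 > 0.04045 → ((0.662745+0.055)/1.055)^2.4 ≈ 0.396755
  B: 189/255 ≈ 0.741176 > 0.04045 → ((0.741176+0.055)/1.055)^2.4 ≈ 0.508881
R_lin = 0.651406, G_lin = 0.396755, B_lin = 0.508881
L = 0.2126×R + 0.7152×G + 0.0722×B
L = 0.2126×0.651406 + 0.7152×0.396755 + 0.0722×0.508881
L ≈ 0.458989


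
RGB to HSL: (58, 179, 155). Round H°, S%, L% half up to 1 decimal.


Normalize: R'=58/255≈0.2275, G'=179/255≈0.7020, B'=155/255≈0.6078
Max=179/255, Min=58/255, Δ=Max-Min=121/255
L = (Max+Min)/2 = (179+58)/510 = 237/510 = 0.46470… → L = 46.5%
L ≤ 0.5 → S = Δ/(Max+Min) = 121/(179+58) = 121/237 = 0.51054… → S = 51.1%
(the 1/255 factors cancel in S and H, so raw channel differences can be used)
Max is G' → H = 60 × ((B-R)/Δ + 2) = 60 × ((155-58)/121 + 2)
  97/121 + 2 = 0.8016… + 2 = 2.8016…
  H = 60 × 2.8016… = 168.099…° → H = 168.1°
= HSL(168.1°, 51.1%, 46.5%)


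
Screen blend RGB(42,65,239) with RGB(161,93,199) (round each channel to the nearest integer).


Screen: C = 255 - (255-A)×(255-B)/255, rounded to nearest integer
R: 255 - (255-42)×(255-161)/255 = 255 - 20022/255 ≈ 255 - 78.518 = 176.482 → 176
G: 255 - (255-65)×(255-93)/255 = 255 - 30780/255 ≈ 255 - 120.706 = 134.294 → 134
B: 255 - (255-239)×(255-199)/255 = 255 - 896/255 ≈ 255 - 3.514 = 251.486 → 251
= RGB(176, 134, 251)


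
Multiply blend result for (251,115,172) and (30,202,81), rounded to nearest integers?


Multiply: C = A×B/255, rounded to nearest integer
R: 251×30/255 = 7530/255 ≈ 29.529 → 30
G: 115×202/255 = 23230/255 ≈ 91.098 → 91
B: 172×81/255 = 13932/255 ≈ 54.635 → 55
= RGB(30, 91, 55)


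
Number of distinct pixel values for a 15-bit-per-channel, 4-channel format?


Total bits = 15 bits/channel × 4 channels = 60 bits
Distinct pixel values = 2^60
= 1,152,921,504,606,846,976 pixel values


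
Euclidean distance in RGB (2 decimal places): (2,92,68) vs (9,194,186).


d = √[(R₁-R₂)² + (G₁-G₂)² + (B₁-B₂)²]
d = √[(2-9)² + (92-194)² + (68-186)²]
d = √[49 + 10404 + 13924]
d = √24377
d ≈ 156.13


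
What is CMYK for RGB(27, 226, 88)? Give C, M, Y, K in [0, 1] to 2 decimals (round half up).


R'=27/255≈0.1059, G'=226/255≈0.8863, B'=88/255≈0.3451
K = 1 - max(R',G',B') = 1 - 226/255 = 29/255 = 0.11372… → 0.11
(1-R'-K)/(1-K) simplifies to (max-R)/max with max = 226:
C = (226-27)/226 = 199/226 = 0.88053… → 0.88
M = (226-226)/226 = 0/226 = 0 → 0.00
Y = (226-88)/226 = 138/226 = 0.61061… → 0.61
= CMYK(0.88, 0.00, 0.61, 0.11)


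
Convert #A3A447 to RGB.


A3 → 163 (R)
A4 → 164 (G)
47 → 71 (B)
= RGB(163, 164, 71)


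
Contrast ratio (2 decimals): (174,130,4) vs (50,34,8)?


Linearize each sRGB channel c=v/255: c/12.92 if c ≤ 0.04045 else ((c+0.055)/1.055)^2.4
L = 0.2126×R_lin + 0.7152×G_lin + 0.0722×B_lin
Color 1 (174,130,4):
  R=174: 174/255≈0.6824 > 0.04045 → ((0.6824+0.055)/1.055)^2.4 ≈ 0.42327
  G=130: 130/255≈0.5098 > 0.04045 → ((0.5098+0.055)/1.055)^2.4 ≈ 0.22323
  B=4: 4/255≈0.0157 ≤ 0.04045 → 0.0157/12.92 ≈ 0.00121
  L1 = 0.2126×0.42327 + 0.7152×0.22323 + 0.0722×0.00121 ≈ 0.24973
Color 2 (50,34,8):
  R=50: 50/255≈0.1961 > 0.04045 → ((0.1961+0.055)/1.055)^2.4 ≈ 0.03190
  G=34: 34/255≈0.1333 > 0.04045 → ((0.1333+0.055)/1.055)^2.4 ≈ 0.01600
  B=8: 8/255≈0.0314 ≤ 0.04045 → 0.0314/12.92 ≈ 0.00243
  L2 = 0.2126×0.03190 + 0.7152×0.01600 + 0.0722×0.00243 ≈ 0.01840
Lighter = 0.24973, Darker = 0.01840
Ratio = (L_lighter + 0.05) / (L_darker + 0.05)
Ratio = (0.24973 + 0.05) / (0.01840 + 0.05) = 0.29973 / 0.06840 ≈ 4.3822
Ratio ≈ 4.38:1


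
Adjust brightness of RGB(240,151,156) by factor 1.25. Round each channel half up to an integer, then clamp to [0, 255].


Multiply each channel by 1.25, round half up, clamp to [0, 255]
R: 240×1.25 = 300 → clamp → 255
G: 151×1.25 = 188.75 → round → 189
B: 156×1.25 = 195
= RGB(255, 189, 195)


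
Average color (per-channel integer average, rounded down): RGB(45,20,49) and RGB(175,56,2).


Midpoint: each channel = ⌊(C₁+C₂)/2⌋
R: ⌊(45+175)/2⌋ = 110
G: ⌊(20+56)/2⌋ = 38
B: ⌊(49+2)/2⌋ = 25
= RGB(110, 38, 25)


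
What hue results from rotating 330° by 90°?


New hue = (H + rotation) mod 360
New hue = (330 + 90) mod 360
= 420 mod 360
= 60°


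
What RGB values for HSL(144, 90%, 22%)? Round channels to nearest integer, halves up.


H=144°, S=0.90, L=0.22
C = (1-|2L-1|)×S = (1-|-0.56|)×0.90 = 0.396
H' = H/60 = 144/60 ≈ 2.4000; X = C×(1-|H' mod 2 - 1|) = 0.1584
m = L - C/2 = 0.22 - 0.198 = 0.022
Sector ⌊H'⌋ = 2 → (R',G',B') = (0.0, 0.396, 0.1584)
RGB = ((R'+m)×255, (G'+m)×255, (B'+m)×255) = (5.61, 106.59, 46.002)
Round half up → RGB(6, 107, 46)


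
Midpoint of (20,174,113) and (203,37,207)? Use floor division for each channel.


Midpoint: each channel = ⌊(C₁+C₂)/2⌋
R: ⌊(20+203)/2⌋ = 111
G: ⌊(174+37)/2⌋ = 105
B: ⌊(113+207)/2⌋ = 160
= RGB(111, 105, 160)


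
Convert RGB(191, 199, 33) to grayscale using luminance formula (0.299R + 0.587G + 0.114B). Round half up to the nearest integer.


Gray = 0.299×R + 0.587×G + 0.114×B
Gray = 0.299×191 + 0.587×199 + 0.114×33
Gray = 57.109 + 116.813 + 3.762
Gray = 177.684 → round half up → 178
Gray = 178


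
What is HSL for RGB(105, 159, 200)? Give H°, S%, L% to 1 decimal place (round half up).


Normalize: R'=105/255≈0.4118, G'=159/255≈0.6235, B'=200/255≈0.7843
Max=200/255, Min=105/255, Δ=Max-Min=95/255
L = (Max+Min)/2 = (200+105)/510 = 305/510 = 0.59803… → L = 59.8%
L > 0.5 → S = Δ/(2-Max-Min) = 95/(510-200-105) = 95/205 = 0.46341… → S = 46.3%
(the 1/255 factors cancel in S and H, so raw channel differences can be used)
Max is B' → H = 60 × ((R-G)/Δ + 4) = 60 × ((105-159)/95 + 4)
  -54/95 + 4 = -0.5684… + 4 = 3.4315…
  H = 60 × 3.4315… = 205.894…° → H = 205.9°
= HSL(205.9°, 46.3%, 59.8%)


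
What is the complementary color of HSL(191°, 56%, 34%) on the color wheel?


Complement = opposite side of color wheel = hue + 180°
H' = (191 + 180) mod 360 = 11°
S and L unchanged.
= HSL(11°, 56%, 34%)


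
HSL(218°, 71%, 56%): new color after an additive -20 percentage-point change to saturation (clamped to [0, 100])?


Original S = 71%
Adjustment = -20 percentage points
New S = 71 + (-20) = 51
Clamp to [0, 100] → 51
= HSL(218°, 51%, 56%)


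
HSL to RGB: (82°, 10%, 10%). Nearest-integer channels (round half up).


H=82°, S=0.10, L=0.10
C = (1-|2L-1|)×S = (1-|-0.80|)×0.10 = 0.02
H' = H/60 = 82/60 ≈ 1.3667; X = C×(1-|H' mod 2 - 1|) ≈ 0.0127
m = L - C/2 = 0.10 - 0.01 = 0.09
Sector ⌊H'⌋ = 1 → (R',G',B') = (≈0.0127, 0.02, 0.0)
RGB = ((R'+m)×255, (G'+m)×255, (B'+m)×255) = (26.18, 28.05, 22.95)
Round half up → RGB(26, 28, 23)


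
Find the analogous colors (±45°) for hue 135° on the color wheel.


Base hue: 135°
Left analog: (135 - 45) mod 360 = 90°
Right analog: (135 + 45) mod 360 = 180°
Analogous hues = 90° and 180°


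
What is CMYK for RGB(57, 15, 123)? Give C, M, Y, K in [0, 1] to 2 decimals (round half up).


R'=57/255≈0.2235, G'=15/255≈0.0588, B'=123/255≈0.4824
K = 1 - max(R',G',B') = 1 - 123/255 = 132/255 = 0.51764… → 0.52
(1-R'-K)/(1-K) simplifies to (max-R)/max with max = 123:
C = (123-57)/123 = 66/123 = 0.53658… → 0.54
M = (123-15)/123 = 108/123 = 0.87804… → 0.88
Y = (123-123)/123 = 0/123 = 0 → 0.00
= CMYK(0.54, 0.88, 0.00, 0.52)


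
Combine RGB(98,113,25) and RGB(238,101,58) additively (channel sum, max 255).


Additive: each channel = min(255, C₁+C₂)
R: 98+238 = 336 → 255
G: 113+101 = 214 → 214
B: 25+58 = 83 → 83
= RGB(255, 214, 83)


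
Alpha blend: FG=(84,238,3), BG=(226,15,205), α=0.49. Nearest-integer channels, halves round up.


C = α×F + (1-α)×B, with 1-α = 0.51
R: 0.49×84 + 0.51×226 = 41.16 + 115.26 = 156.42 → 156
G: 0.49×238 + 0.51×15 = 116.62 + 7.65 = 124.27 → 124
B: 0.49×3 + 0.51×205 = 1.47 + 104.55 = 106.02 → 106
= RGB(156, 124, 106)


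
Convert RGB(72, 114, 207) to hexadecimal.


R = 72 → 48 (hex)
G = 114 → 72 (hex)
B = 207 → CF (hex)
Hex = #4872CF


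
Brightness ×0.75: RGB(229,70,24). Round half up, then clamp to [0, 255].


Multiply each channel by 0.75, round half up, clamp to [0, 255]
R: 229×0.75 = 171.75 → round → 172
G: 70×0.75 = 52.5 → round → 53
B: 24×0.75 = 18
= RGB(172, 53, 18)


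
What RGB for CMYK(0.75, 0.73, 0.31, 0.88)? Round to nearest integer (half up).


R = 255 × (1-C) × (1-K) = 255 × 0.25 × 0.12 = 7.65 → 8
G = 255 × (1-M) × (1-K) = 255 × 0.27 × 0.12 = 8.262 → 8
B = 255 × (1-Y) × (1-K) = 255 × 0.69 × 0.12 = 21.114 → 21
= RGB(8, 8, 21)


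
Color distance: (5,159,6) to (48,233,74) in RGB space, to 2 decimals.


d = √[(R₁-R₂)² + (G₁-G₂)² + (B₁-B₂)²]
d = √[(5-48)² + (159-233)² + (6-74)²]
d = √[1849 + 5476 + 4624]
d = √11949
d ≈ 109.31


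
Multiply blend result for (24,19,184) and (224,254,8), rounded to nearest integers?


Multiply: C = A×B/255, rounded to nearest integer
R: 24×224/255 = 5376/255 ≈ 21.082 → 21
G: 19×254/255 = 4826/255 ≈ 18.925 → 19
B: 184×8/255 = 1472/255 ≈ 5.773 → 6
= RGB(21, 19, 6)


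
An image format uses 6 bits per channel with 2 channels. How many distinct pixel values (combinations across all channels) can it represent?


Total bits = 6 bits/channel × 2 channels = 12 bits
Distinct pixel values = 2^12
= 4,096 pixel values


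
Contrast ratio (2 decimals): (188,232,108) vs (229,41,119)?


Linearize each sRGB channel c=v/255: c/12.92 if c ≤ 0.04045 else ((c+0.055)/1.055)^2.4
L = 0.2126×R_lin + 0.7152×G_lin + 0.0722×B_lin
Color 1 (188,232,108):
  R=188: 188/255≈0.7373 > 0.04045 → ((0.7373+0.055)/1.055)^2.4 ≈ 0.50289
  G=232: 232/255≈0.9098 > 0.04045 → ((0.9098+0.055)/1.055)^2.4 ≈ 0.80695
  B=108: 108/255≈0.4235 > 0.04045 → ((0.4235+0.055)/1.055)^2.4 ≈ 0.14996
  L1 = 0.2126×0.50289 + 0.7152×0.80695 + 0.0722×0.14996 ≈ 0.69487
Color 2 (229,41,119):
  R=229: 229/255≈0.8980 > 0.04045 → ((0.8980+0.055)/1.055)^2.4 ≈ 0.78354
  G=41: 41/255≈0.1608 > 0.04045 → ((0.1608+0.055)/1.055)^2.4 ≈ 0.02217
  B=119: 119/255≈0.4667 > 0.04045 → ((0.4667+0.055)/1.055)^2.4 ≈ 0.18447
  L2 = 0.2126×0.78354 + 0.7152×0.02217 + 0.0722×0.18447 ≈ 0.19576
Lighter = 0.69487, Darker = 0.19576
Ratio = (L_lighter + 0.05) / (L_darker + 0.05)
Ratio = (0.69487 + 0.05) / (0.19576 + 0.05) = 0.74487 / 0.24576 ≈ 3.0309
Ratio ≈ 3.03:1


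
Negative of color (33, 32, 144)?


Invert: (255-R, 255-G, 255-B)
R: 255-33 = 222
G: 255-32 = 223
B: 255-144 = 111
= RGB(222, 223, 111)


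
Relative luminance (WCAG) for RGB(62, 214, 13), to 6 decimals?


Linearize each channel (sRGB transfer function): c = v/255; c_lin = c/12.92 if c ≤ 0.04045, else ((c+0.055)/1.055)^2.4
  R: 62/255 ≈ 0.243137 > 0.04045 → ((0.243137+0.055)/1.055)^2.4 ≈ 0.048172
  G: 214/255 ≈ 0.839216 > 0.04045 → ((0.839216+0.055)/1.055)^2.4 ≈ 0.672443
  B: 13/255 ≈ 0.050980 > 0.04045 → ((0.050980+0.055)/1.055)^2.4 ≈ 0.004025
R_lin = 0.048172, G_lin = 0.672443, B_lin = 0.004025
L = 0.2126×R + 0.7152×G + 0.0722×B
L = 0.2126×0.048172 + 0.7152×0.672443 + 0.0722×0.004025
L ≈ 0.491463


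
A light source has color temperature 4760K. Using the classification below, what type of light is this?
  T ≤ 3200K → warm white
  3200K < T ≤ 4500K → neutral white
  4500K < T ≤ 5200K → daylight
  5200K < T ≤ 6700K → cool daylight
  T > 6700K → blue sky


Temperature: 4760K
4500K < 4760K ≤ 5200K → daylight
Classification: daylight


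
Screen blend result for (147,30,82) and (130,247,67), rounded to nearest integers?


Screen: C = 255 - (255-A)×(255-B)/255, rounded to nearest integer
R: 255 - (255-147)×(255-130)/255 = 255 - 13500/255 ≈ 255 - 52.941 = 202.059 → 202
G: 255 - (255-30)×(255-247)/255 = 255 - 1800/255 ≈ 255 - 7.059 = 247.941 → 248
B: 255 - (255-82)×(255-67)/255 = 255 - 32524/255 ≈ 255 - 127.545 = 127.455 → 127
= RGB(202, 248, 127)


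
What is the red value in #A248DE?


Color: #A248DE
R = A2 = 162
G = 48 = 72
B = DE = 222
Red = 162


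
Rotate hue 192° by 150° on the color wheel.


New hue = (H + rotation) mod 360
New hue = (192 + 150) mod 360
= 342 mod 360
= 342°


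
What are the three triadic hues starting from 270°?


Triadic: equally spaced at 120° intervals
H1 = 270°
H2 = (270 + 120) mod 360 = 30°
H3 = (270 + 240) mod 360 = 150°
Triadic = 270°, 30°, 150°


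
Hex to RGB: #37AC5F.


37 → 55 (R)
AC → 172 (G)
5F → 95 (B)
= RGB(55, 172, 95)


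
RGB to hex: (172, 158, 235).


R = 172 → AC (hex)
G = 158 → 9E (hex)
B = 235 → EB (hex)
Hex = #AC9EEB


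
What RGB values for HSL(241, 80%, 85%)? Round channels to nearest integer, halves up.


H=241°, S=0.80, L=0.85
C = (1-|2L-1|)×S = (1-|0.70|)×0.80 = 0.24
H' = H/60 = 241/60 ≈ 4.0167; X = C×(1-|H' mod 2 - 1|) = 0.004
m = L - C/2 = 0.85 - 0.12 = 0.73
Sector ⌊H'⌋ = 4 → (R',G',B') = (0.004, 0.0, 0.24)
RGB = ((R'+m)×255, (G'+m)×255, (B'+m)×255) = (187.17, 186.15, 247.35)
Round half up → RGB(187, 186, 247)


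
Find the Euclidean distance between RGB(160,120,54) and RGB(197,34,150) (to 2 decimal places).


d = √[(R₁-R₂)² + (G₁-G₂)² + (B₁-B₂)²]
d = √[(160-197)² + (120-34)² + (54-150)²]
d = √[1369 + 7396 + 9216]
d = √17981
d ≈ 134.09


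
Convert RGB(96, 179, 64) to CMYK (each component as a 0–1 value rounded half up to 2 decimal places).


R'=96/255≈0.3765, G'=179/255≈0.7020, B'=64/255≈0.2510
K = 1 - max(R',G',B') = 1 - 179/255 = 76/255 = 0.29803… → 0.30
(1-R'-K)/(1-K) simplifies to (max-R)/max with max = 179:
C = (179-96)/179 = 83/179 = 0.46368… → 0.46
M = (179-179)/179 = 0/179 = 0 → 0.00
Y = (179-64)/179 = 115/179 = 0.64245… → 0.64
= CMYK(0.46, 0.00, 0.64, 0.30)


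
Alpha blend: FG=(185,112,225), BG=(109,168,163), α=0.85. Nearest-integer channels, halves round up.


C = α×F + (1-α)×B, with 1-α = 0.15
R: 0.85×185 + 0.15×109 = 157.25 + 16.35 = 173.60 → 174
G: 0.85×112 + 0.15×168 = 95.20 + 25.20 = 120.40 → 120
B: 0.85×225 + 0.15×163 = 191.25 + 24.45 = 215.70 → 216
= RGB(174, 120, 216)


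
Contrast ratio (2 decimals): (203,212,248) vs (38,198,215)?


Linearize each sRGB channel c=v/255: c/12.92 if c ≤ 0.04045 else ((c+0.055)/1.055)^2.4
L = 0.2126×R_lin + 0.7152×G_lin + 0.0722×B_lin
Color 1 (203,212,248):
  R=203: 203/255≈0.7961 > 0.04045 → ((0.7961+0.055)/1.055)^2.4 ≈ 0.59720
  G=212: 212/255≈0.8314 > 0.04045 → ((0.8314+0.055)/1.055)^2.4 ≈ 0.65837
  B=248: 248/255≈0.9725 > 0.04045 → ((0.9725+0.055)/1.055)^2.4 ≈ 0.93869
  L1 = 0.2126×0.59720 + 0.7152×0.65837 + 0.0722×0.93869 ≈ 0.66561
Color 2 (38,198,215):
  R=38: 38/255≈0.1490 > 0.04045 → ((0.1490+0.055)/1.055)^2.4 ≈ 0.01938
  G=198: 198/255≈0.7765 > 0.04045 → ((0.7765+0.055)/1.055)^2.4 ≈ 0.56471
  B=215: 215/255≈0.8431 > 0.04045 → ((0.8431+0.055)/1.055)^2.4 ≈ 0.67954
  L2 = 0.2126×0.01938 + 0.7152×0.56471 + 0.0722×0.67954 ≈ 0.45707
Lighter = 0.66561, Darker = 0.45707
Ratio = (L_lighter + 0.05) / (L_darker + 0.05)
Ratio = (0.66561 + 0.05) / (0.45707 + 0.05) = 0.71561 / 0.50707 ≈ 1.4113
Ratio ≈ 1.41:1


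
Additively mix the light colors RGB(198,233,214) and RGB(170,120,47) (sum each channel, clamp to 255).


Additive: each channel = min(255, C₁+C₂)
R: 198+170 = 368 → 255
G: 233+120 = 353 → 255
B: 214+47 = 261 → 255
= RGB(255, 255, 255)


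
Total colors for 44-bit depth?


Colors = 2^bits = 2^44
= 17,592,186,044,416 colors


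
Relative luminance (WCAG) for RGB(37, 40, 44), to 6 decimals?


Linearize each channel (sRGB transfer function): c = v/255; c_lin = c/12.92 if c ≤ 0.04045, else ((c+0.055)/1.055)^2.4
  R: 37/255 ≈ 0.145098 > 0.04045 → ((0.145098+0.055)/1.055)^2.4 ≈ 0.018500
  G: 40/255 ≈ 0.156863 > 0.04045 → ((0.156863+0.055)/1.055)^2.4 ≈ 0.021219
  B: 44/255 ≈ 0.172549 > 0.04045 → ((0.172549+0.055)/1.055)^2.4 ≈ 0.025187
R_lin = 0.018500, G_lin = 0.021219, B_lin = 0.025187
L = 0.2126×R + 0.7152×G + 0.0722×B
L = 0.2126×0.018500 + 0.7152×0.021219 + 0.0722×0.025187
L ≈ 0.020927


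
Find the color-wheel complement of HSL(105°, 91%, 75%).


Complement = opposite side of color wheel = hue + 180°
H' = (105 + 180) mod 360 = 285°
S and L unchanged.
= HSL(285°, 91%, 75%)


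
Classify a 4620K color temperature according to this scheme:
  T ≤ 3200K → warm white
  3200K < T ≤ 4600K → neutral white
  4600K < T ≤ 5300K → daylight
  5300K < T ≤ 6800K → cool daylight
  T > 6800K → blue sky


Temperature: 4620K
4600K < 4620K ≤ 5300K → daylight
Classification: daylight


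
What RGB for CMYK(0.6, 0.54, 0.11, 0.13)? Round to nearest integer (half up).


R = 255 × (1-C) × (1-K) = 255 × 0.40 × 0.87 = 88.74 → 89
G = 255 × (1-M) × (1-K) = 255 × 0.46 × 0.87 = 102.051 → 102
B = 255 × (1-Y) × (1-K) = 255 × 0.89 × 0.87 = 197.4465 → 197
= RGB(89, 102, 197)


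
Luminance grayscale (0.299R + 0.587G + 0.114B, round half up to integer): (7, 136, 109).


Gray = 0.299×R + 0.587×G + 0.114×B
Gray = 0.299×7 + 0.587×136 + 0.114×109
Gray = 2.093 + 79.832 + 12.426
Gray = 94.351 → round half up → 94
Gray = 94


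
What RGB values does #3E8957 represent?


3E → 62 (R)
89 → 137 (G)
57 → 87 (B)
= RGB(62, 137, 87)


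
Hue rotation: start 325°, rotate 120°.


New hue = (H + rotation) mod 360
New hue = (325 + 120) mod 360
= 445 mod 360
= 85°


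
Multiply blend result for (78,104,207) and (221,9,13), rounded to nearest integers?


Multiply: C = A×B/255, rounded to nearest integer
R: 78×221/255 = 17238/255 ≈ 67.600 → 68
G: 104×9/255 = 936/255 ≈ 3.671 → 4
B: 207×13/255 = 2691/255 ≈ 10.553 → 11
= RGB(68, 4, 11)


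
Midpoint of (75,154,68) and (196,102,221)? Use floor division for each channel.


Midpoint: each channel = ⌊(C₁+C₂)/2⌋
R: ⌊(75+196)/2⌋ = 135
G: ⌊(154+102)/2⌋ = 128
B: ⌊(68+221)/2⌋ = 144
= RGB(135, 128, 144)


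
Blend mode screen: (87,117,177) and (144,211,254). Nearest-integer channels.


Screen: C = 255 - (255-A)×(255-B)/255, rounded to nearest integer
R: 255 - (255-87)×(255-144)/255 = 255 - 18648/255 ≈ 255 - 73.129 = 181.871 → 182
G: 255 - (255-117)×(255-211)/255 = 255 - 6072/255 ≈ 255 - 23.812 = 231.188 → 231
B: 255 - (255-177)×(255-254)/255 = 255 - 78/255 ≈ 255 - 0.306 = 254.694 → 255
= RGB(182, 231, 255)


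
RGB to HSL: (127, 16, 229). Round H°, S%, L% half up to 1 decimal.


Normalize: R'=127/255≈0.4980, G'=16/255≈0.0627, B'=229/255≈0.8980
Max=229/255, Min=16/255, Δ=Max-Min=213/255
L = (Max+Min)/2 = (229+16)/510 = 245/510 = 0.48039… → L = 48.0%
L ≤ 0.5 → S = Δ/(Max+Min) = 213/(229+16) = 213/245 = 0.86938… → S = 86.9%
(the 1/255 factors cancel in S and H, so raw channel differences can be used)
Max is B' → H = 60 × ((R-G)/Δ + 4) = 60 × ((127-16)/213 + 4)
  111/213 + 4 = 0.5211… + 4 = 4.5211…
  H = 60 × 4.5211… = 271.267…° → H = 271.3°
= HSL(271.3°, 86.9%, 48.0%)


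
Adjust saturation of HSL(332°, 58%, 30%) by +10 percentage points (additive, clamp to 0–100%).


Original S = 58%
Adjustment = +10 percentage points
New S = 58 + (10) = 68
Clamp to [0, 100] → 68
= HSL(332°, 68%, 30%)


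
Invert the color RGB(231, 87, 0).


Invert: (255-R, 255-G, 255-B)
R: 255-231 = 24
G: 255-87 = 168
B: 255-0 = 255
= RGB(24, 168, 255)


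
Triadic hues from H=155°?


Triadic: equally spaced at 120° intervals
H1 = 155°
H2 = (155 + 120) mod 360 = 275°
H3 = (155 + 240) mod 360 = 35°
Triadic = 155°, 275°, 35°


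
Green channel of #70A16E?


Color: #70A16E
R = 70 = 112
G = A1 = 161
B = 6E = 110
Green = 161


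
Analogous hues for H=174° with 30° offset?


Base hue: 174°
Left analog: (174 - 30) mod 360 = 144°
Right analog: (174 + 30) mod 360 = 204°
Analogous hues = 144° and 204°


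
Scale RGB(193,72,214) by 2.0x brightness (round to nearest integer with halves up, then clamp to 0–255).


Multiply each channel by 2.0, round half up, clamp to [0, 255]
R: 193×2.0 = 386 → clamp → 255
G: 72×2.0 = 144
B: 214×2.0 = 428 → clamp → 255
= RGB(255, 144, 255)


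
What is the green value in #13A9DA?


Color: #13A9DA
R = 13 = 19
G = A9 = 169
B = DA = 218
Green = 169


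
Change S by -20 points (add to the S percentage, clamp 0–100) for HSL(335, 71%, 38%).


Original S = 71%
Adjustment = -20 percentage points
New S = 71 + (-20) = 51
Clamp to [0, 100] → 51
= HSL(335°, 51%, 38%)


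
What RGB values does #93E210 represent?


93 → 147 (R)
E2 → 226 (G)
10 → 16 (B)
= RGB(147, 226, 16)


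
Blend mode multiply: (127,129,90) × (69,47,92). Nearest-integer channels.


Multiply: C = A×B/255, rounded to nearest integer
R: 127×69/255 = 8763/255 ≈ 34.365 → 34
G: 129×47/255 = 6063/255 ≈ 23.776 → 24
B: 90×92/255 = 8280/255 ≈ 32.471 → 32
= RGB(34, 24, 32)


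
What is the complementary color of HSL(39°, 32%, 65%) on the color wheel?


Complement = opposite side of color wheel = hue + 180°
H' = (39 + 180) mod 360 = 219°
S and L unchanged.
= HSL(219°, 32%, 65%)


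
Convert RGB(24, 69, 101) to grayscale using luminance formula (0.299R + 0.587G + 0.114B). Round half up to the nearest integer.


Gray = 0.299×R + 0.587×G + 0.114×B
Gray = 0.299×24 + 0.587×69 + 0.114×101
Gray = 7.176 + 40.503 + 11.514
Gray = 59.193 → round half up → 59
Gray = 59


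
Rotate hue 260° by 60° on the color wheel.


New hue = (H + rotation) mod 360
New hue = (260 + 60) mod 360
= 320 mod 360
= 320°


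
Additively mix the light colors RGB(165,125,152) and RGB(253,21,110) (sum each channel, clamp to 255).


Additive: each channel = min(255, C₁+C₂)
R: 165+253 = 418 → 255
G: 125+21 = 146 → 146
B: 152+110 = 262 → 255
= RGB(255, 146, 255)


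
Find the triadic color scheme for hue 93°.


Triadic: equally spaced at 120° intervals
H1 = 93°
H2 = (93 + 120) mod 360 = 213°
H3 = (93 + 240) mod 360 = 333°
Triadic = 93°, 213°, 333°


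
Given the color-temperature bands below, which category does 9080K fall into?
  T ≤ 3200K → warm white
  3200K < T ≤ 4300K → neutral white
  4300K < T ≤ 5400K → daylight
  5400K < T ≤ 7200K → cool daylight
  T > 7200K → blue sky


Temperature: 9080K
9080K > 7200K → blue sky
Classification: blue sky


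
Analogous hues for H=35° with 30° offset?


Base hue: 35°
Left analog: (35 - 30) mod 360 = 5°
Right analog: (35 + 30) mod 360 = 65°
Analogous hues = 5° and 65°


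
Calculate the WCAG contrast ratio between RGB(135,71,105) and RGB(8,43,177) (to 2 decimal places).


Linearize each sRGB channel c=v/255: c/12.92 if c ≤ 0.04045 else ((c+0.055)/1.055)^2.4
L = 0.2126×R_lin + 0.7152×G_lin + 0.0722×B_lin
Color 1 (135,71,105):
  R=135: 135/255≈0.5294 > 0.04045 → ((0.5294+0.055)/1.055)^2.4 ≈ 0.24228
  G=71: 71/255≈0.2784 > 0.04045 → ((0.2784+0.055)/1.055)^2.4 ≈ 0.06301
  B=105: 105/255≈0.4118 > 0.04045 → ((0.4118+0.055)/1.055)^2.4 ≈ 0.14126
  L1 = 0.2126×0.24228 + 0.7152×0.06301 + 0.0722×0.14126 ≈ 0.10677
Color 2 (8,43,177):
  R=8: 8/255≈0.0314 ≤ 0.04045 → 0.0314/12.92 ≈ 0.00243
  G=43: 43/255≈0.1686 > 0.04045 → ((0.1686+0.055)/1.055)^2.4 ≈ 0.02416
  B=177: 177/255≈0.6941 > 0.04045 → ((0.6941+0.055)/1.055)^2.4 ≈ 0.43966
  L2 = 0.2126×0.00243 + 0.7152×0.02416 + 0.0722×0.43966 ≈ 0.04954
Lighter = 0.10677, Darker = 0.04954
Ratio = (L_lighter + 0.05) / (L_darker + 0.05)
Ratio = (0.10677 + 0.05) / (0.04954 + 0.05) = 0.15677 / 0.09954 ≈ 1.5750
Ratio ≈ 1.58:1


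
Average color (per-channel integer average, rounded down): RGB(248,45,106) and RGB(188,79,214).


Midpoint: each channel = ⌊(C₁+C₂)/2⌋
R: ⌊(248+188)/2⌋ = 218
G: ⌊(45+79)/2⌋ = 62
B: ⌊(106+214)/2⌋ = 160
= RGB(218, 62, 160)


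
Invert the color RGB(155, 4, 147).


Invert: (255-R, 255-G, 255-B)
R: 255-155 = 100
G: 255-4 = 251
B: 255-147 = 108
= RGB(100, 251, 108)


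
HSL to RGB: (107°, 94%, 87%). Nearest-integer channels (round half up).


H=107°, S=0.94, L=0.87
C = (1-|2L-1|)×S = (1-|0.74|)×0.94 = 0.2444
H' = H/60 = 107/60 ≈ 1.7833; X = C×(1-|H' mod 2 - 1|) ≈ 0.0530
m = L - C/2 = 0.87 - 0.1222 = 0.7478
Sector ⌊H'⌋ = 1 → (R',G',B') = (≈0.0530, 0.2444, 0.0)
RGB = ((R'+m)×255, (G'+m)×255, (B'+m)×255) = (204.1921, 253.011, 190.689)
Round half up → RGB(204, 253, 191)


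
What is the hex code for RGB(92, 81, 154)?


R = 92 → 5C (hex)
G = 81 → 51 (hex)
B = 154 → 9A (hex)
Hex = #5C519A


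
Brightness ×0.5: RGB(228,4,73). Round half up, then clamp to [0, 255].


Multiply each channel by 0.5, round half up, clamp to [0, 255]
R: 228×0.5 = 114
G: 4×0.5 = 2
B: 73×0.5 = 36.5 → round → 37
= RGB(114, 2, 37)


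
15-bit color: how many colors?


Colors = 2^bits = 2^15
= 32,768 colors


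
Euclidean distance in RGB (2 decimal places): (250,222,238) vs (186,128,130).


d = √[(R₁-R₂)² + (G₁-G₂)² + (B₁-B₂)²]
d = √[(250-186)² + (222-128)² + (238-130)²]
d = √[4096 + 8836 + 11664]
d = √24596
d ≈ 156.83


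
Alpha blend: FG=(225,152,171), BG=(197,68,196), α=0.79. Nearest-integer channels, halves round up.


C = α×F + (1-α)×B, with 1-α = 0.21
R: 0.79×225 + 0.21×197 = 177.75 + 41.37 = 219.12 → 219
G: 0.79×152 + 0.21×68 = 120.08 + 14.28 = 134.36 → 134
B: 0.79×171 + 0.21×196 = 135.09 + 41.16 = 176.25 → 176
= RGB(219, 134, 176)


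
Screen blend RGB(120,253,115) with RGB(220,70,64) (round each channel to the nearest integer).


Screen: C = 255 - (255-A)×(255-B)/255, rounded to nearest integer
R: 255 - (255-120)×(255-220)/255 = 255 - 4725/255 ≈ 255 - 18.529 = 236.471 → 236
G: 255 - (255-253)×(255-70)/255 = 255 - 370/255 ≈ 255 - 1.451 = 253.549 → 254
B: 255 - (255-115)×(255-64)/255 = 255 - 26740/255 ≈ 255 - 104.863 = 150.137 → 150
= RGB(236, 254, 150)


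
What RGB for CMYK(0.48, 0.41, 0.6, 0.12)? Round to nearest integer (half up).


R = 255 × (1-C) × (1-K) = 255 × 0.52 × 0.88 = 116.688 → 117
G = 255 × (1-M) × (1-K) = 255 × 0.59 × 0.88 = 132.396 → 132
B = 255 × (1-Y) × (1-K) = 255 × 0.40 × 0.88 = 89.76 → 90
= RGB(117, 132, 90)


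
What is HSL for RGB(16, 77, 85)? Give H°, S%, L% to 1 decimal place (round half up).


Normalize: R'=16/255≈0.0627, G'=77/255≈0.3020, B'=85/255≈0.3333
Max=85/255, Min=16/255, Δ=Max-Min=69/255
L = (Max+Min)/2 = (85+16)/510 = 101/510 = 0.19803… → L = 19.8%
L ≤ 0.5 → S = Δ/(Max+Min) = 69/(85+16) = 69/101 = 0.68316… → S = 68.3%
(the 1/255 factors cancel in S and H, so raw channel differences can be used)
Max is B' → H = 60 × ((R-G)/Δ + 4) = 60 × ((16-77)/69 + 4)
  -61/69 + 4 = -0.8840… + 4 = 3.1159…
  H = 60 × 3.1159… = 186.956…° → H = 187.0°
= HSL(187.0°, 68.3%, 19.8%)


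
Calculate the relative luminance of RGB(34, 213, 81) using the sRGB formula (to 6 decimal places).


Linearize each channel (sRGB transfer function): c = v/255; c_lin = c/12.92 if c ≤ 0.04045, else ((c+0.055)/1.055)^2.4
  R: 34/255 ≈ 0.133333 > 0.04045 → ((0.133333+0.055)/1.055)^2.4 ≈ 0.015996
  G: 213/255 ≈ 0.835294 > 0.04045 → ((0.835294+0.055)/1.055)^2.4 ≈ 0.665387
  B: 81/255 ≈ 0.317647 > 0.04045 → ((0.317647+0.055)/1.055)^2.4 ≈ 0.082283
R_lin = 0.015996, G_lin = 0.665387, B_lin = 0.082283
L = 0.2126×R + 0.7152×G + 0.0722×B
L = 0.2126×0.015996 + 0.7152×0.665387 + 0.0722×0.082283
L ≈ 0.485227
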